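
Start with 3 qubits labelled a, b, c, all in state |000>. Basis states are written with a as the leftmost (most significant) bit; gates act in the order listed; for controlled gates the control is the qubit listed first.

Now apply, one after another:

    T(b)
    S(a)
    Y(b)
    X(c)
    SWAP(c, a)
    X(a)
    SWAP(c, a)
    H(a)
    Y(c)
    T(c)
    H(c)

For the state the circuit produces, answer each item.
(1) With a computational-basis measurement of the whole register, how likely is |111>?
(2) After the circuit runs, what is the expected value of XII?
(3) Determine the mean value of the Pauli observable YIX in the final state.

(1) Outcome |111> occurs with probability 1/4.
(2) The expectation value of XII is 1.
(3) The expectation value of YIX is 0.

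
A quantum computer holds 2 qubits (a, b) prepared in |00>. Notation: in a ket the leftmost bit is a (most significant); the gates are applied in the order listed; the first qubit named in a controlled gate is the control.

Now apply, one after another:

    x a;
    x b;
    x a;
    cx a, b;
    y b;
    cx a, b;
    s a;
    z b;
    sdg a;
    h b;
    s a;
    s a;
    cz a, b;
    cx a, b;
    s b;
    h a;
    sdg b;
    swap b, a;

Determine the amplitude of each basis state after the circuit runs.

The final amplitudes are -I/2 on |00>, -I/2 on |01>, -I/2 on |10>, -I/2 on |11>.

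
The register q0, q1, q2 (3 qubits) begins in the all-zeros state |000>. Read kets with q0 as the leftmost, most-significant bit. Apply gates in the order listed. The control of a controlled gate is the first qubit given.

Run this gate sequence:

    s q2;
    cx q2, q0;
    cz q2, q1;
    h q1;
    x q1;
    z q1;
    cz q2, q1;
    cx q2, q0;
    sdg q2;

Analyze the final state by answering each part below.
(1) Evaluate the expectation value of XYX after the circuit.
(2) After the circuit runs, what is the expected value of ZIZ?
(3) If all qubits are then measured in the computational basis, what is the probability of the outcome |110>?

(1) The observable XYX averages to 0.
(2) The observable ZIZ averages to 1.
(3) Outcome |110> occurs with probability 0.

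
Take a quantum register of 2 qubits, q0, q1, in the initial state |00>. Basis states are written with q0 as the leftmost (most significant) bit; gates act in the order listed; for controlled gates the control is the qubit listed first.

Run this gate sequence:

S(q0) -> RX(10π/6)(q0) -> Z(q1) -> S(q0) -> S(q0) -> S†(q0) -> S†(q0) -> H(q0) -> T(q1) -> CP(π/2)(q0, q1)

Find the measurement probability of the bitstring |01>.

Outcome |01> occurs with probability 0.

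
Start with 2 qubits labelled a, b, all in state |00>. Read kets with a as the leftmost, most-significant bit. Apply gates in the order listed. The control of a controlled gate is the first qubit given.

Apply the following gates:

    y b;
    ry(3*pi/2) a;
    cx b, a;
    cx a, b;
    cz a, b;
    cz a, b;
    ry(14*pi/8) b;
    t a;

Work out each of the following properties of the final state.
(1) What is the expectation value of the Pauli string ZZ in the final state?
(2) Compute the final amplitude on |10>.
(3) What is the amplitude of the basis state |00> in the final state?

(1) The observable ZZ averages to -sqrt(2)/2.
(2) |10> carries amplitude sqrt(2*sqrt(2) + 4)*exp(3*I*pi/4)/4 in the final state.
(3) |00> carries amplitude -I*sqrt(4 - 2*sqrt(2))/4 in the final state.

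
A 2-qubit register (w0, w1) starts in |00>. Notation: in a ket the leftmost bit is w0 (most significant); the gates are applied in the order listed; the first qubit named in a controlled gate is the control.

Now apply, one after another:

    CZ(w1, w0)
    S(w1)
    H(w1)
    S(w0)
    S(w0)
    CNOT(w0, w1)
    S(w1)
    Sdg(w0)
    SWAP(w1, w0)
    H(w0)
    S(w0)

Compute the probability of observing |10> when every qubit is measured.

The probability of measuring |10> is 1/2.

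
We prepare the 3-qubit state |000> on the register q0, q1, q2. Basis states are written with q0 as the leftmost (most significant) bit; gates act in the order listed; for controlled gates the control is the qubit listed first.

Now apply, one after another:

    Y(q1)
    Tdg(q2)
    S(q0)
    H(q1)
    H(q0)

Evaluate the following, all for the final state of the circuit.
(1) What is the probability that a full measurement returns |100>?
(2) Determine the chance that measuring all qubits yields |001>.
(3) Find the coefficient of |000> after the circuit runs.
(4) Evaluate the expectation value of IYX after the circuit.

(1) A full measurement returns |100> with probability 1/4.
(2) A full measurement returns |001> with probability 0.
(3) The final state's coefficient on |000> equals I/2.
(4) The observable IYX averages to 0.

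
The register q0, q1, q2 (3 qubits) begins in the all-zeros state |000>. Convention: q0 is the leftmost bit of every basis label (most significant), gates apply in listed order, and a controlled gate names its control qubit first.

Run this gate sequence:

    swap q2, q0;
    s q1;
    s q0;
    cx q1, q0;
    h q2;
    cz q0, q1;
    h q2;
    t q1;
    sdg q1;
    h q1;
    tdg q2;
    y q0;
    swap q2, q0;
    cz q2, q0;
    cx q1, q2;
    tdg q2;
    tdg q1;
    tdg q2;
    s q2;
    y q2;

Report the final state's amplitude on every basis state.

The resulting statevector has amplitude sqrt(2)/2 on |000>, sqrt(2)*exp(3*I*pi/4)/2 on |011>, and 0 on every other basis state.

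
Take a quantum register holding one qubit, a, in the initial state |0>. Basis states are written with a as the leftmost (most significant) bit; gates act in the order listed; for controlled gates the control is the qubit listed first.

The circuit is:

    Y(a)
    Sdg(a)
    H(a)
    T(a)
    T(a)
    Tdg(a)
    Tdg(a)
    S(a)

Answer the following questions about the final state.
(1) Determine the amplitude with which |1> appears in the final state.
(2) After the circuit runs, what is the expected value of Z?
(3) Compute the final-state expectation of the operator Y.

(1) The amplitude on |1> is -sqrt(2)*I/2. Key observation: the block from step 4 through step 7 cancels to the identity and can be dropped.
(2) The observable Z averages to 0.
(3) The expectation value of Y is -1.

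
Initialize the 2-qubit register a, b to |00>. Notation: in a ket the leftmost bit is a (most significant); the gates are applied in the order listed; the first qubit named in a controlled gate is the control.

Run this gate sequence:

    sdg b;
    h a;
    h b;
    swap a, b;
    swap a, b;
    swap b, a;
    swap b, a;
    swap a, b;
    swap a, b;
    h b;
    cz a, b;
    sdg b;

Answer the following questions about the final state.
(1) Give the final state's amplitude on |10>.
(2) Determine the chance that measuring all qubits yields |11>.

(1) The final state's coefficient on |10> equals sqrt(2)/2.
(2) Outcome |11> occurs with probability 0.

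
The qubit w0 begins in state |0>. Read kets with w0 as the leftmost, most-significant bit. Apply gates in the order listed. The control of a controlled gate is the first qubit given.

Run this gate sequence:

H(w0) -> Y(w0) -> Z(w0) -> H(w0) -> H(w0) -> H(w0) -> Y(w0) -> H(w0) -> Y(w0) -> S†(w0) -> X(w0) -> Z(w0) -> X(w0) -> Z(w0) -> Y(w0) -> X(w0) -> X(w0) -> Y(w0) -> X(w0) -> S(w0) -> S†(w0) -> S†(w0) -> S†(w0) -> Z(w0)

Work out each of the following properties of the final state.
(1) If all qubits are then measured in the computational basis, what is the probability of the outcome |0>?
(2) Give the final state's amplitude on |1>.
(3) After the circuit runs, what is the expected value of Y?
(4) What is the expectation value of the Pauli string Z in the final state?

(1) The probability of measuring |0> is 1/2.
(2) The final state's coefficient on |1> equals -sqrt(2)*I/2.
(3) The expectation value of Y is 1.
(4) The observable Z averages to 0.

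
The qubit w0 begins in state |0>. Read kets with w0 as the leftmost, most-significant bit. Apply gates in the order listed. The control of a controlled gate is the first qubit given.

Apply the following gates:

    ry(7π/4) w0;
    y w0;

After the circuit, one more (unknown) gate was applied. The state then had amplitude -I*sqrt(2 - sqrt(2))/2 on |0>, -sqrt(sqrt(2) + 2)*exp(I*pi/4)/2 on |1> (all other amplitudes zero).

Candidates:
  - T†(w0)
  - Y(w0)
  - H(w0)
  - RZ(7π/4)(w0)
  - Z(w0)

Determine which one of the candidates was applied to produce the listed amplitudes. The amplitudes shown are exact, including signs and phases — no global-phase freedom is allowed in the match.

It was T†(w0) that produced the state shown.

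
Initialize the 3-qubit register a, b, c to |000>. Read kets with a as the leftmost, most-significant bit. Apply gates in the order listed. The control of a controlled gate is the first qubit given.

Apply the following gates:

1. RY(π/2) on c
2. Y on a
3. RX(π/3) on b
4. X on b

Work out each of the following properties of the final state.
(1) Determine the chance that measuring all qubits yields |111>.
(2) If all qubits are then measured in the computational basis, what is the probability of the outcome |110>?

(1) Outcome |111> occurs with probability 3/8.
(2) A full measurement returns |110> with probability 3/8.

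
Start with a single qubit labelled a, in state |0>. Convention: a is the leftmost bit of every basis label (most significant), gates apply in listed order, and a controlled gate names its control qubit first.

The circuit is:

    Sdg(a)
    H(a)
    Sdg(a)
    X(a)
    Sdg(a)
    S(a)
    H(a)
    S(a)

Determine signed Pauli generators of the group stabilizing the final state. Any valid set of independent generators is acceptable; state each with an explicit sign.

The stabilizer group can be generated by +X, among other valid generating sets.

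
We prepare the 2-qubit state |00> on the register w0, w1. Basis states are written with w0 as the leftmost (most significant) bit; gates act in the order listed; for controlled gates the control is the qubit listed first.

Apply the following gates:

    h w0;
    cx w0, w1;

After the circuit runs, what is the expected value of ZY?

In the final state, ZY has expectation 0.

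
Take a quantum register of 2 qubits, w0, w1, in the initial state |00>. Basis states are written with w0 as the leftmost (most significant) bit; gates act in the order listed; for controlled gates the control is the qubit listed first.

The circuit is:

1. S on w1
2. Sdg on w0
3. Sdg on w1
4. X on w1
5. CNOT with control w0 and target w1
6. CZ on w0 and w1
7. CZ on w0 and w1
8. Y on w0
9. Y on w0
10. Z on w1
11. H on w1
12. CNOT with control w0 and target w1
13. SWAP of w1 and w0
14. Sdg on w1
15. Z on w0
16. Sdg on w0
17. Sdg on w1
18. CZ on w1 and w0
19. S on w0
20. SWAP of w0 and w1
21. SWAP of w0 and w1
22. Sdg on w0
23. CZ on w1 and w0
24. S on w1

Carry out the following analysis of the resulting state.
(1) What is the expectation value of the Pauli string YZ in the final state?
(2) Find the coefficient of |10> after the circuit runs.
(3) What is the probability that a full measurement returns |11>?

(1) The observable YZ averages to -1. Key observation: steps 17-24 multiply out to the identity, so the circuit reduces to the remaining gates.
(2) The amplitude on |10> is sqrt(2)*I/2.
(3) The probability of measuring |11> is 0.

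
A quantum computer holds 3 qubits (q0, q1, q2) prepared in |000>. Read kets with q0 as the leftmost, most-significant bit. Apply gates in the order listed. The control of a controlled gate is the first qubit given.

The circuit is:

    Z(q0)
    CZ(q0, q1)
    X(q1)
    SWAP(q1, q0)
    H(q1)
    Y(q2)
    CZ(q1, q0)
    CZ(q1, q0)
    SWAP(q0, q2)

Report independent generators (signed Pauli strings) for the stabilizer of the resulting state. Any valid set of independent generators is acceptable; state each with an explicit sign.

The stabilizer group can be generated by +IXI, -ZII, -IIZ, among other valid generating sets. Key observation: gates 7-8 undo each other exactly, leaving only the rest of the circuit to track.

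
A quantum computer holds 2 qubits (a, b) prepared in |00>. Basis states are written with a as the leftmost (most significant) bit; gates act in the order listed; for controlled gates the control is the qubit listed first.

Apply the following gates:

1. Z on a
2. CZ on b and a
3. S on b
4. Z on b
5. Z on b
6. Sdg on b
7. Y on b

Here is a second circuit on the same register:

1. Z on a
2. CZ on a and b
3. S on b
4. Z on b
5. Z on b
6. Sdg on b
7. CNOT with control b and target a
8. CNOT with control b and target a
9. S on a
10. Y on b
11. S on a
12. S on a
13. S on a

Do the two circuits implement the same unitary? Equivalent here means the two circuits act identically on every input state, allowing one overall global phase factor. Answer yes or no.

Yes: on every input state the two circuits agree up to one overall phase factor.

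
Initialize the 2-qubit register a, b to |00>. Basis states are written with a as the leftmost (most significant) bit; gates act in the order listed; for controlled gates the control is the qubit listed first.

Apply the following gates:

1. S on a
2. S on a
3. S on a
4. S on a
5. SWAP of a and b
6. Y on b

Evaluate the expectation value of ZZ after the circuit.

The expectation value of ZZ is -1. Key observation: gates 1-4 undo each other exactly, leaving only the rest of the circuit to track.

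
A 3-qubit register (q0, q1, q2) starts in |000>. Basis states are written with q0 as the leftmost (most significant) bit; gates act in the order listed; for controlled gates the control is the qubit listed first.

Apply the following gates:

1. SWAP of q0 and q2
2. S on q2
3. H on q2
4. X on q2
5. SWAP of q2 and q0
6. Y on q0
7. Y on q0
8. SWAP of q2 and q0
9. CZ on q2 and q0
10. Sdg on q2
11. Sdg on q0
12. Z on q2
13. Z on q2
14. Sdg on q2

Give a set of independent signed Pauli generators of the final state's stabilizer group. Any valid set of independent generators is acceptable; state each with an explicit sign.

One valid set of independent stabilizer generators is -IIX, +ZII, +IZI (any independent generating set of the same group is equally correct). Key observation: steps 5-8 multiply out to the identity, so the circuit reduces to the remaining gates.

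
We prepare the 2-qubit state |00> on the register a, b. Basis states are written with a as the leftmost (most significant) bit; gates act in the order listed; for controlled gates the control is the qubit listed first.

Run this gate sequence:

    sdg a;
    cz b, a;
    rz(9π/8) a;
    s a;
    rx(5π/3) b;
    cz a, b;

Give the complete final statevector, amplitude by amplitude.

The resulting statevector has amplitude sqrt(3)*exp(7*I*pi/16)/2 on |00>, exp(15*I*pi/16)/2 on |01>, 0 on |10>, 0 on |11>.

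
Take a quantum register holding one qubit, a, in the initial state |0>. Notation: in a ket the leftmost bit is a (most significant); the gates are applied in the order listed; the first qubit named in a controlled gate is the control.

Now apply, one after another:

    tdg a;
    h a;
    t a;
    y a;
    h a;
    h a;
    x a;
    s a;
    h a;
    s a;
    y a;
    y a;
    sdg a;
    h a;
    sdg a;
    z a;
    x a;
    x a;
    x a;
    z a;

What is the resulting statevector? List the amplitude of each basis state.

The resulting statevector has amplitude sqrt(2)*exp(3*I*pi/4)/2 on |0>, -sqrt(2)*I/2 on |1>. Key observation: the block from step 8 through step 15 cancels to the identity and can be dropped.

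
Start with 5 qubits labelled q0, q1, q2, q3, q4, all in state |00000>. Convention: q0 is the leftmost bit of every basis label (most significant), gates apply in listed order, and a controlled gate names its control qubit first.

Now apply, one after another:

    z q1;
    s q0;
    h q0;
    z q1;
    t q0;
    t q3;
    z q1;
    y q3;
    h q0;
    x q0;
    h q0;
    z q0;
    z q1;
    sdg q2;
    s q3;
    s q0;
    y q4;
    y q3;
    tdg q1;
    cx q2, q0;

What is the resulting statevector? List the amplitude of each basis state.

The resulting statevector has amplitude -sqrt(2)/2 on |00001>, -sqrt(2)*exp(3*I*pi/4)/2 on |10001>, and 0 on every other basis state. Key observation: steps 9-12 multiply out to the identity, so the circuit reduces to the remaining gates.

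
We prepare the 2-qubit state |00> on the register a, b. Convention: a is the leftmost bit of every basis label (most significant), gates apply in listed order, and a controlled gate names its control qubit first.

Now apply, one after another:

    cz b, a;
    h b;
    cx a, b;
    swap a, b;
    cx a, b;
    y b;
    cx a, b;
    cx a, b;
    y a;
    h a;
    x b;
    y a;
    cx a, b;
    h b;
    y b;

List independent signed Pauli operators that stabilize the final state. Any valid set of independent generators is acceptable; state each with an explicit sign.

One valid set of independent stabilizer generators is -XX, +ZZ (any independent generating set of the same group is equally correct).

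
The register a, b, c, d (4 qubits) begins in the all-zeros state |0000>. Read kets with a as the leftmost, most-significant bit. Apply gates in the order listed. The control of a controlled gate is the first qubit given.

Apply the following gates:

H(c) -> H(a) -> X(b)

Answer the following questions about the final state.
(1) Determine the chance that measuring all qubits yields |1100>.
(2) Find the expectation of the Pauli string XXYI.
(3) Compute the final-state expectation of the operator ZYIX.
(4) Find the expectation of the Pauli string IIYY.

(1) The probability of measuring |1100> is 1/4.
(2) In the final state, XXYI has expectation 0.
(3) The expectation value of ZYIX is 0.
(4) The expectation value of IIYY is 0.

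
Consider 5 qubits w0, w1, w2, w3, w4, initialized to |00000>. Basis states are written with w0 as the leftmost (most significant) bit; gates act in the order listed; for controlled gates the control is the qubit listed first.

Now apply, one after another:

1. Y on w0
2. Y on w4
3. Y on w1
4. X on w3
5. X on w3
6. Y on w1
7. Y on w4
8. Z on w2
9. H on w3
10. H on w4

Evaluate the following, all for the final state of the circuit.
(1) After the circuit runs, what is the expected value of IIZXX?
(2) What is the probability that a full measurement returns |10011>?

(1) In the final state, IIZXX has expectation 1. Key observation: steps 2-7 multiply out to the identity, so the circuit reduces to the remaining gates.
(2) Outcome |10011> occurs with probability 1/4.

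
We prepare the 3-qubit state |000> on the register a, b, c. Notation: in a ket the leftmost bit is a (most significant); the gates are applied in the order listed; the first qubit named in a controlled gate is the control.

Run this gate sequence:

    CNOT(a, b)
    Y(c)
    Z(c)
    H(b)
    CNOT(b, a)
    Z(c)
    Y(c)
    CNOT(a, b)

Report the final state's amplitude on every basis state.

After the circuit, the state carries amplitude sqrt(2)/2 on |000>, sqrt(2)/2 on |100>, and 0 on every other basis state.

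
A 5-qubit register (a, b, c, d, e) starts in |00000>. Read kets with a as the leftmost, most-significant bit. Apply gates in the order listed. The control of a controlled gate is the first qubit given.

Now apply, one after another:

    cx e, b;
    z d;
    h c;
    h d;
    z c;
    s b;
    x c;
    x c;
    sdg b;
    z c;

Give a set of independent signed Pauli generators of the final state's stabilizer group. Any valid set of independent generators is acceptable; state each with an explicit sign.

The stabilizer group can be generated by +IIXII, +IIIXI, +ZIIII, +IZIII, +IIIIZ, among other valid generating sets. Key observation: the block from step 5 through step 10 cancels to the identity and can be dropped.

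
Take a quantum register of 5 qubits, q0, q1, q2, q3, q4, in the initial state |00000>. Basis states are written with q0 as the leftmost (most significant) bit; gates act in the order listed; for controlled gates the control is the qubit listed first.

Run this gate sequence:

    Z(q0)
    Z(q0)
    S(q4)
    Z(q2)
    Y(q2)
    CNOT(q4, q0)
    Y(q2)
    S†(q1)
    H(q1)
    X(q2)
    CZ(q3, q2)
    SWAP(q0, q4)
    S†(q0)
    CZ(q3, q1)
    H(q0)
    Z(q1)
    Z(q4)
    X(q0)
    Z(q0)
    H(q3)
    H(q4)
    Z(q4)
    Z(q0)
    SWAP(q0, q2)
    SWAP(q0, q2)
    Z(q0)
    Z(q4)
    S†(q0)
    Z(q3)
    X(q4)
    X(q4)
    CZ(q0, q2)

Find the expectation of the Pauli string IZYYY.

The expectation value of IZYYY is 0. Key observation: gates 22-27 undo each other exactly, leaving only the rest of the circuit to track.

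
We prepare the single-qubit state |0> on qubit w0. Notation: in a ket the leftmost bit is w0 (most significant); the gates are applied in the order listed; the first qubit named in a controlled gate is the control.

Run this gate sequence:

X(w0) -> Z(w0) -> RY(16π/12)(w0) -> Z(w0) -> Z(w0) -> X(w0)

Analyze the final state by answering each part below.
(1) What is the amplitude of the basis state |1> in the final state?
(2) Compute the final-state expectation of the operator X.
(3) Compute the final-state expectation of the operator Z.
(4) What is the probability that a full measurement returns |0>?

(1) The amplitude on |1> is sqrt(3)/2.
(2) In the final state, X has expectation sqrt(3)/2.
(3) The observable Z averages to -1/2.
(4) Outcome |0> occurs with probability 1/4.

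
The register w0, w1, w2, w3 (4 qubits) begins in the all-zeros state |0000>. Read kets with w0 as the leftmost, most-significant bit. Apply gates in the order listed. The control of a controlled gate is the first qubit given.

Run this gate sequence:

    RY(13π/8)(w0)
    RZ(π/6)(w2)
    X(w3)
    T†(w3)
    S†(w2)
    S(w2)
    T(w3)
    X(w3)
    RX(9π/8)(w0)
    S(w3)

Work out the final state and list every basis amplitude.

After the circuit, the state carries amplitude -I*exp(-I*pi/12)*sin(3*pi/16)*sin(7*pi/16) + exp(-I*pi/12)*cos(3*pi/16)*cos(7*pi/16) on |0000>, -exp(-I*pi/12)*sin(3*pi/16)*cos(7*pi/16) + I*exp(-I*pi/12)*sin(7*pi/16)*cos(3*pi/16) on |1000>, and 0 on every other basis state.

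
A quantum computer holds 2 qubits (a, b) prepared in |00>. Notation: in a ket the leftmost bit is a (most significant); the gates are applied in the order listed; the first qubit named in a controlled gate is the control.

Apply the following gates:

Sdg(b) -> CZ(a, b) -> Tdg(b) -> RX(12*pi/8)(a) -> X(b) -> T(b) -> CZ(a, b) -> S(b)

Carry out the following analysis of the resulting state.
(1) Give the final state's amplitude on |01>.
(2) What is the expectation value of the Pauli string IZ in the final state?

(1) |01> carries amplitude -sqrt(2)*exp(3*I*pi/4)/2 in the final state.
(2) The observable IZ averages to -1.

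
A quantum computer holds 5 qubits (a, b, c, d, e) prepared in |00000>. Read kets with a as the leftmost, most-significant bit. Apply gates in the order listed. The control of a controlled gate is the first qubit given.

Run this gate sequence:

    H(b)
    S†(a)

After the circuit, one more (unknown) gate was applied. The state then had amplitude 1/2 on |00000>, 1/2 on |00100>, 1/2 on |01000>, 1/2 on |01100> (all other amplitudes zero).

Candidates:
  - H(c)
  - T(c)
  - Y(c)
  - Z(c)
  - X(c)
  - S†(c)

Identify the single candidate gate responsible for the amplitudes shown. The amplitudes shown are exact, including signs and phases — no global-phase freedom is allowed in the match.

It was H(c) that produced the state shown.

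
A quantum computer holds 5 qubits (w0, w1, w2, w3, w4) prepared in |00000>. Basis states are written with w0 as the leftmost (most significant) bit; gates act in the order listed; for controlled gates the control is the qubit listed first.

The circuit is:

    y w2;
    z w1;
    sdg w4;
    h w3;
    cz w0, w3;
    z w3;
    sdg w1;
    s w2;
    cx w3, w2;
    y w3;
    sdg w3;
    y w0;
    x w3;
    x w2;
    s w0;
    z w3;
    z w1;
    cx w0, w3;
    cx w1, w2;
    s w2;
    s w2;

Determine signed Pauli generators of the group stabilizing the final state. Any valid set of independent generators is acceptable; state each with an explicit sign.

The stabilizer group can be generated by -IIXYI, -ZIIII, +IZIII, -IIZZI, +IIIIZ, among other valid generating sets.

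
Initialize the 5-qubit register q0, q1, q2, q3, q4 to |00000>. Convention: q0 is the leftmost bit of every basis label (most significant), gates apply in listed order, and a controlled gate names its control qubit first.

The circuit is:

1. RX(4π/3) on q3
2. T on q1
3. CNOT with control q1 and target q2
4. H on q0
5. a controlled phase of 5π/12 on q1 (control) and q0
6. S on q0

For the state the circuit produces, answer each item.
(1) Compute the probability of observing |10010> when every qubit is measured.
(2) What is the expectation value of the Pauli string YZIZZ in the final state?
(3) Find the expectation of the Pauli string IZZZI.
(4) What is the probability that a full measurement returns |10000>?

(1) The probability of measuring |10010> is 3/8.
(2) The observable YZIZZ averages to -1/2.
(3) In the final state, IZZZI has expectation -1/2.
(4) Outcome |10000> occurs with probability 1/8.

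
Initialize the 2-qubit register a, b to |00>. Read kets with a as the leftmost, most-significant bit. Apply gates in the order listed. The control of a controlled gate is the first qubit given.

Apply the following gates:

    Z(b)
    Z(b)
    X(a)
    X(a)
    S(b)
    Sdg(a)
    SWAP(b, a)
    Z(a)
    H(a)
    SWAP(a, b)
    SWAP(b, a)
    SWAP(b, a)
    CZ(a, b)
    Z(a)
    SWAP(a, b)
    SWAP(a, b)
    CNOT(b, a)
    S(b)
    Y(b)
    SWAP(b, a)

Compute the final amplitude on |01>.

The final state's coefficient on |01> equals sqrt(2)/2.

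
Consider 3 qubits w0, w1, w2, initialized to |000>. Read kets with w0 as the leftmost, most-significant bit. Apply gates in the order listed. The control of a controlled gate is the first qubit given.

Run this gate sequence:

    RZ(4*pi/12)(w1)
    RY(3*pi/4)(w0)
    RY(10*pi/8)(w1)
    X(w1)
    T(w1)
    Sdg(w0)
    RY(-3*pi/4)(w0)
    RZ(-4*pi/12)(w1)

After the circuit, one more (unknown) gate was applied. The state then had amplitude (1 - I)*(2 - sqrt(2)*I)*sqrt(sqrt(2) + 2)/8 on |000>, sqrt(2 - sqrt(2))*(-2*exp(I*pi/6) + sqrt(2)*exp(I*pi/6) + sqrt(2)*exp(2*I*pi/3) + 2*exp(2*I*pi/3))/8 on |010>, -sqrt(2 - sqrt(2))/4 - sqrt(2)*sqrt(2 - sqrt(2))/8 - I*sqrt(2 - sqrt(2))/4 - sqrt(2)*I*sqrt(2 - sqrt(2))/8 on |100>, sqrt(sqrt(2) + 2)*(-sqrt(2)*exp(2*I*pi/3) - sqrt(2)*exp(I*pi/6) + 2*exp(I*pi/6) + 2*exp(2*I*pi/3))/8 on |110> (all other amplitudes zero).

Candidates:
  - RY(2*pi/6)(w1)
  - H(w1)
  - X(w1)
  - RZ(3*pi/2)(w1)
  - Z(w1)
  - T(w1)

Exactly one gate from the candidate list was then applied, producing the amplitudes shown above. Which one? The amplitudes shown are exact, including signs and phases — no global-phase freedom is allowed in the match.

It was T(w1) that produced the state shown.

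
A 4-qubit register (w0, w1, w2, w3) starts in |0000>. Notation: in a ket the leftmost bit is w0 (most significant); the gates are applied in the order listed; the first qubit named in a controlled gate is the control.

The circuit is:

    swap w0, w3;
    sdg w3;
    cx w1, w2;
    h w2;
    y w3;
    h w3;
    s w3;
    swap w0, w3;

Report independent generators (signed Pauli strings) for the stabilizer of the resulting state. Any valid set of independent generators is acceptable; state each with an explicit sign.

The stabilizer group can be generated by -YIII, +IIXI, +IZII, +IIIZ, among other valid generating sets.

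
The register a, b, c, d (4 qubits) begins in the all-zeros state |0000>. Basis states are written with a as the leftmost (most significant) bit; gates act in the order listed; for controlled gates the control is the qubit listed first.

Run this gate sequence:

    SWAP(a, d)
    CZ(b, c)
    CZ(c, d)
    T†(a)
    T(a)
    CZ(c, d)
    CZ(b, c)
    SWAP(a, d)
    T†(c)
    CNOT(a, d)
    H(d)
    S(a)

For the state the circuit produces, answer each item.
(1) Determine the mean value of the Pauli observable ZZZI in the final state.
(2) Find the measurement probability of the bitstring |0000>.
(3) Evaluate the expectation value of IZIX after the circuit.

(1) The observable ZZZI averages to 1. Key observation: the block from step 1 through step 8 cancels to the identity and can be dropped.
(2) Outcome |0000> occurs with probability 1/2.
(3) In the final state, IZIX has expectation 1.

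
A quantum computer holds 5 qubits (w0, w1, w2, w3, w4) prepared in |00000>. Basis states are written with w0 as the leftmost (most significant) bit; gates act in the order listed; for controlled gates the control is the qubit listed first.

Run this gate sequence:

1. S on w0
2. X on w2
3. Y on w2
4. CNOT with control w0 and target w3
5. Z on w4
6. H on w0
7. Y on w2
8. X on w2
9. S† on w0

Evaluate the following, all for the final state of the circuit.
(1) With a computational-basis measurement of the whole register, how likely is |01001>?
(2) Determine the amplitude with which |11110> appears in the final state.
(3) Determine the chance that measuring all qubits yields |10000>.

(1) The probability of measuring |01001> is 0.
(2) |11110> carries amplitude 0 in the final state.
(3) Outcome |10000> occurs with probability 1/2.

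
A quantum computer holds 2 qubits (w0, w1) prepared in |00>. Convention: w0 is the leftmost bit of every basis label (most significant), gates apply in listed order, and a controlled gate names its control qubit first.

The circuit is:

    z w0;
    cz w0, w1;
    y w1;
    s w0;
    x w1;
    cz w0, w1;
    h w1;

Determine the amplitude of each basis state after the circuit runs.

The resulting statevector has amplitude sqrt(2)*I/2 on |00>, sqrt(2)*I/2 on |01>, 0 on |10>, 0 on |11>.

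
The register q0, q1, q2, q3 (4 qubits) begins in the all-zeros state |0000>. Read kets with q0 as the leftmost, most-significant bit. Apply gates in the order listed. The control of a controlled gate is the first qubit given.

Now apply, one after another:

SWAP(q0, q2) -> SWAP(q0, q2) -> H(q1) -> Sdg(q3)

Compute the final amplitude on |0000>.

|0000> carries amplitude sqrt(2)/2 in the final state.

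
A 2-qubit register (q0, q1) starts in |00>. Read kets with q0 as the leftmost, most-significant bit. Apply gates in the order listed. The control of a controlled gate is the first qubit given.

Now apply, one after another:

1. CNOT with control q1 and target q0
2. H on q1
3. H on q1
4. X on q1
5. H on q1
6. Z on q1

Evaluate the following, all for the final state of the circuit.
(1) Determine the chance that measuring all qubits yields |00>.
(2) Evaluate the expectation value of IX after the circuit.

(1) Outcome |00> occurs with probability 1/2.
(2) The expectation value of IX is 1.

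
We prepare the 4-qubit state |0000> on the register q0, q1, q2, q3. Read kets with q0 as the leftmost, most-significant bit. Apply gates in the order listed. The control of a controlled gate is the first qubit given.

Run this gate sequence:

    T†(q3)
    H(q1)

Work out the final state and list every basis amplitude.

After the circuit, the state carries amplitude sqrt(2)/2 on |0000>, sqrt(2)/2 on |0100>, and 0 on every other basis state.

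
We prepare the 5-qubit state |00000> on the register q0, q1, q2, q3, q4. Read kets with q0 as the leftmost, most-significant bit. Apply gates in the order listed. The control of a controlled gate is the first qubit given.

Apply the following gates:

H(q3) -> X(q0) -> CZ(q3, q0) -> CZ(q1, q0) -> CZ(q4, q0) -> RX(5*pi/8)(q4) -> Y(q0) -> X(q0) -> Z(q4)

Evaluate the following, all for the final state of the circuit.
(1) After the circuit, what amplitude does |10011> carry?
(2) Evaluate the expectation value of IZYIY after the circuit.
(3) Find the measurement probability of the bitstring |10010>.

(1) |10011> carries amplitude -sqrt(2)*sin(5*pi/16)/2 in the final state.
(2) The expectation value of IZYIY is 0.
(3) A full measurement returns |10010> with probability 1/4 - sqrt(2 - sqrt(2))/8.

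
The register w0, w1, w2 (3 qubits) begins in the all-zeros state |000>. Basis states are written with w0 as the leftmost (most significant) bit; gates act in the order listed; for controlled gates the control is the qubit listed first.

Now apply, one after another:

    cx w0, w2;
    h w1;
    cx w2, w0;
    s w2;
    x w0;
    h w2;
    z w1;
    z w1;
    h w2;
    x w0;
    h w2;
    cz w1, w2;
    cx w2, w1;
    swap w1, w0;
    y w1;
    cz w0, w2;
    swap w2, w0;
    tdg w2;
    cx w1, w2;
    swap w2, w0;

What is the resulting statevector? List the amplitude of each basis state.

The final amplitudes are 0 on |000>, 0 on |001>, exp(I*pi/4)/2 on |010>, -exp(I*pi/4)/2 on |011>, 0 on |100>, 0 on |101>, I/2 on |110>, -I/2 on |111>. Key observation: gates 5-10 undo each other exactly, leaving only the rest of the circuit to track.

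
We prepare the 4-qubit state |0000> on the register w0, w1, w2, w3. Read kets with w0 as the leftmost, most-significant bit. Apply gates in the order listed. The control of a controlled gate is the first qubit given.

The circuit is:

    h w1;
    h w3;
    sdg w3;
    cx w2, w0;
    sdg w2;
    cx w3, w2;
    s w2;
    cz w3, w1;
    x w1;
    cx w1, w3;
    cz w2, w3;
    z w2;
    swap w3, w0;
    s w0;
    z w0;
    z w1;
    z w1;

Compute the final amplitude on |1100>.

The amplitude on |1100> is -I/2.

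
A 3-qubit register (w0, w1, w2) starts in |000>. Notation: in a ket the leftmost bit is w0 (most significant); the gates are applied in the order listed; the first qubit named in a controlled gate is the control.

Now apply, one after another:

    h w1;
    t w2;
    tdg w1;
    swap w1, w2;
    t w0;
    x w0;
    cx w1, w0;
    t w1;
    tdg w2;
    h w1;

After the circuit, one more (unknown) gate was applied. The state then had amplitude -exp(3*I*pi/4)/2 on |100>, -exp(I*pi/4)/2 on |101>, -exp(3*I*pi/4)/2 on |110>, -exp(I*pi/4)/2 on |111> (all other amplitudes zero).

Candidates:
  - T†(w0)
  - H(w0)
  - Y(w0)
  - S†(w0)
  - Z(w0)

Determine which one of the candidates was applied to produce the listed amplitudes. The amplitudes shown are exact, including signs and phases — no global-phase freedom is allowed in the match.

It was T†(w0) that produced the state shown.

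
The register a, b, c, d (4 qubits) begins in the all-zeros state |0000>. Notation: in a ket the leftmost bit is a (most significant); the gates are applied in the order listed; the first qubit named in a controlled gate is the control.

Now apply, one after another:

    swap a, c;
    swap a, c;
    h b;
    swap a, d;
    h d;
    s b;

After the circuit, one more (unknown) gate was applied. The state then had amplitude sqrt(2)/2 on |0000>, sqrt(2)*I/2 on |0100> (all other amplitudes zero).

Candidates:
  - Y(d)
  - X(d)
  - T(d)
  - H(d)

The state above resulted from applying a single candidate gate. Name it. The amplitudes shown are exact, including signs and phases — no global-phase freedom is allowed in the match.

It was H(d) that produced the state shown. Key observation: steps 1-2 multiply out to the identity, so the circuit reduces to the remaining gates.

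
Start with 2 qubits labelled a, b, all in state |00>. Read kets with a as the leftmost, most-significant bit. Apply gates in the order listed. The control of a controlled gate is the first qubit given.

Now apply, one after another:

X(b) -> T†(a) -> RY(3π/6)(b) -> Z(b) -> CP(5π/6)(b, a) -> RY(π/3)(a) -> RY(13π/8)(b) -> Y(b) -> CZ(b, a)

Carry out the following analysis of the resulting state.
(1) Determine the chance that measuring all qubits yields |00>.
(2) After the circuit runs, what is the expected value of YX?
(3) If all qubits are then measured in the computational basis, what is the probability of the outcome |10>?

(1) Outcome |00> occurs with probability 3/8 - 3*sqrt(sqrt(2) + 2)/16.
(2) In the final state, YX has expectation 0.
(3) Outcome |10> occurs with probability 1/8 - sqrt(sqrt(2) + 2)/16.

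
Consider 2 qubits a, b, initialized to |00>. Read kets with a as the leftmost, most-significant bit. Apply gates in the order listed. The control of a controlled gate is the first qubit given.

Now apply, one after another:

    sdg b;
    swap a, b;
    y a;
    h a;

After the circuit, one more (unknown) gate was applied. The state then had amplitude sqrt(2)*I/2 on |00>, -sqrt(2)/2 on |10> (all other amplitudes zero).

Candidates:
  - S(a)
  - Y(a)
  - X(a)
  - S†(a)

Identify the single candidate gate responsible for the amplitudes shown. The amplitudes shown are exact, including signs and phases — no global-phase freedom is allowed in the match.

It was S†(a) that produced the state shown.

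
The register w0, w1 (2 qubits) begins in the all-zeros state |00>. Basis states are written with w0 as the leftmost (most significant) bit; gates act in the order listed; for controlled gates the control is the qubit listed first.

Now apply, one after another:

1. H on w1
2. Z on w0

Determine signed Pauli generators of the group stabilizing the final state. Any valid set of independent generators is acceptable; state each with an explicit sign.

One valid set of independent stabilizer generators is +IX, +ZI (any independent generating set of the same group is equally correct).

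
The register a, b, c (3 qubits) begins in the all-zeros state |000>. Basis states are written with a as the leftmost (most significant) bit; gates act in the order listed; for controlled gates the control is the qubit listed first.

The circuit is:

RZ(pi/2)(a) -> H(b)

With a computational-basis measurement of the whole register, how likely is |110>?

The probability of measuring |110> is 0.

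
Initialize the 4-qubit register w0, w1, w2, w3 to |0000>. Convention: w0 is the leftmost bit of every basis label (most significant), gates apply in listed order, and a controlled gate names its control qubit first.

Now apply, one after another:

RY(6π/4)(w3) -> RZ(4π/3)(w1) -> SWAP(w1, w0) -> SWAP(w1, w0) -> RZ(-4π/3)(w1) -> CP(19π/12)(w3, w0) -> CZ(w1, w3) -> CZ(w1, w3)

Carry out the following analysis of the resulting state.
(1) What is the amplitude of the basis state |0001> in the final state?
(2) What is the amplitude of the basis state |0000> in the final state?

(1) The amplitude on |0001> is sqrt(2)/2. Key observation: steps 2-5 multiply out to the identity, so the circuit reduces to the remaining gates.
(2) The final state's coefficient on |0000> equals -sqrt(2)/2.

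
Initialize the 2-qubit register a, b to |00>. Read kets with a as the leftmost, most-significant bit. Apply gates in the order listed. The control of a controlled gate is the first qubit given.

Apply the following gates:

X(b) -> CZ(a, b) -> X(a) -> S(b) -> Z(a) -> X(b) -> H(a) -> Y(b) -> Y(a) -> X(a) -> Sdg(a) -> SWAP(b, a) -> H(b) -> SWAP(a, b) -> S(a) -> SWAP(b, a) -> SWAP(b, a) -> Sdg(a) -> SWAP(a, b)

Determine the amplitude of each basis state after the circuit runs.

The final amplitudes are 0 on |00>, 0 on |01>, 1/2 + I/2 on |10>, -1/2 + I/2 on |11>. Key observation: steps 14-19 multiply out to the identity, so the circuit reduces to the remaining gates.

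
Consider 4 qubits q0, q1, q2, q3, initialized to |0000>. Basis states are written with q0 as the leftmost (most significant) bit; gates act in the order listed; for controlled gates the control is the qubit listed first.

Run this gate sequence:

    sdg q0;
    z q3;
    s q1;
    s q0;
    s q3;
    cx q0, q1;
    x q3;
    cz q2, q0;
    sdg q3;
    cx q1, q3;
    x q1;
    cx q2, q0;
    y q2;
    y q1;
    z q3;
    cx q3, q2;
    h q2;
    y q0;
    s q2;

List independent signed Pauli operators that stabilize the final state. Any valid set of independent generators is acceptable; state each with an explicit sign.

One valid set of independent stabilizer generators is +IIYI, -ZIII, +IZII, -IIIZ (any independent generating set of the same group is equally correct).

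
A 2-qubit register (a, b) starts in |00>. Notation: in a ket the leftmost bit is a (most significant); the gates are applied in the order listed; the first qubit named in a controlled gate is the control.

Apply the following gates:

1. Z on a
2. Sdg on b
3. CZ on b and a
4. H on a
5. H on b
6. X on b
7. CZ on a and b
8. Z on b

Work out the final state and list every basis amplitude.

The final amplitudes are 1/2 on |00>, -1/2 on |01>, 1/2 on |10>, 1/2 on |11>.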